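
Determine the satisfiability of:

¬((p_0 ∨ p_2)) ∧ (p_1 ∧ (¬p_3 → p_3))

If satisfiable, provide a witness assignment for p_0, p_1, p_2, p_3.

p_0 = False; p_1 = True; p_2 = False; p_3 = True

  ¬((p_0 ∨ p_2)) = True
    p_0 ∨ p_2 = False
  p_1 ∧ (¬p_3 → p_3) = True
    ¬p_3 → p_3 = True
      ¬p_3 = False
Both conjuncts True, so the formula holds.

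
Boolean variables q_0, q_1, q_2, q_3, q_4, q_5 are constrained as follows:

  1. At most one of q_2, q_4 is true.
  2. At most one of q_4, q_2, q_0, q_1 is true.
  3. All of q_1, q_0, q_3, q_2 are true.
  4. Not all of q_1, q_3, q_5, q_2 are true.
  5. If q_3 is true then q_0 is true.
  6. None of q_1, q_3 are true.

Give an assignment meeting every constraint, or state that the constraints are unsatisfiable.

Unsatisfiable — no assignment works.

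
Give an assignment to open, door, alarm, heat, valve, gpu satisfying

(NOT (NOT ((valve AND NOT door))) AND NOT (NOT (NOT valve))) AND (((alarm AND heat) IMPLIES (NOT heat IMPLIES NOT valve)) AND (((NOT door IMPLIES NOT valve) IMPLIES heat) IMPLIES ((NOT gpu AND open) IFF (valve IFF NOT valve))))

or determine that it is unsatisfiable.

Case valve = True: the conjunct NOT (NOT (NOT valve)) becomes NOT (NOT False) = False.
Case valve = False: the conjunct NOT (NOT ((valve AND NOT door))) becomes NOT (NOT False) = False.
Both cases fail — unsatisfiable.

Unsatisfiable — no assignment works.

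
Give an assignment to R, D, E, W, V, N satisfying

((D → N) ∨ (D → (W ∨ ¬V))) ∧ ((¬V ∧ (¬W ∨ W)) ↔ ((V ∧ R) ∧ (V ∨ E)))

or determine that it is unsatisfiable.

R = False, D = False, E = False, W = True, V = True, N = False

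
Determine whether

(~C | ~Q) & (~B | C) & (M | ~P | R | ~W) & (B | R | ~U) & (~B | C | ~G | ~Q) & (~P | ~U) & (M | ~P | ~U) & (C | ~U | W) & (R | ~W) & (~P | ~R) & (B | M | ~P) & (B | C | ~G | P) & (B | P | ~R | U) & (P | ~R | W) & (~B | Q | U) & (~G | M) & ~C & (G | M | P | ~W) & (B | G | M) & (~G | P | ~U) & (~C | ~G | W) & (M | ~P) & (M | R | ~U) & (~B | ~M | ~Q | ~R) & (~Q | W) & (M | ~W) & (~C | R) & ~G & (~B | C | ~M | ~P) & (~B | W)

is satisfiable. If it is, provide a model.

R = True, Q = True, B = False, G = False, U = True, P = False, W = True, M = True, C = False

Unit clause (~C) forces C = False.
Unit clause (~G) forces G = False.
In (~B | C) only ~B is left, so B = False.
In (B | G | M) only M is left, so M = True.
Set R = True.
  then (~P | ~R) forces P = False.
  then (B | P | ~R | U) forces U = True.
  then (P | ~R | W) forces W = True.
Set Q = True.
All clauses satisfied.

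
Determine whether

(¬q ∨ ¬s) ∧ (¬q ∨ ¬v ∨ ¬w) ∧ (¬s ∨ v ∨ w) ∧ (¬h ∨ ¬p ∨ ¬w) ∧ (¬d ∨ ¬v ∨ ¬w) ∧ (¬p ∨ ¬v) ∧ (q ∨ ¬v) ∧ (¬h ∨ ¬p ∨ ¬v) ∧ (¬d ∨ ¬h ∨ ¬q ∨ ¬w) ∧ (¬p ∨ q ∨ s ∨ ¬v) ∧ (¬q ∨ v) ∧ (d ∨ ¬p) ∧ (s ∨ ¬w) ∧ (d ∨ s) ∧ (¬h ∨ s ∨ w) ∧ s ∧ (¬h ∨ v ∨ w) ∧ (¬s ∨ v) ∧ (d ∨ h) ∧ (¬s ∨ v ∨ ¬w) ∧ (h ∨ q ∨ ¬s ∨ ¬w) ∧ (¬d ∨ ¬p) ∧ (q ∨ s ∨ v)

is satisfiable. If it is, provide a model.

UNSATISFIABLE

Case s = True:
  (¬q ∨ ¬s) forces q = False.
  (q ∨ ¬v) forces v = False.
  Clause (¬s ∨ v) is falsified — contradiction.
Case s = False:
  Clause (s) is falsified — contradiction.
Both cases fail, so the formula is unsatisfiable.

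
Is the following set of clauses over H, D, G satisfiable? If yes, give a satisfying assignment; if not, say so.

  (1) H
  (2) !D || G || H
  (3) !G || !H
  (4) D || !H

H: True; D: True; G: False

Unit clause (H) forces H = True.
In (!G || !H) only !G is left, so G = False.
In (D || !H) only D is left, so D = True.
Check each clause:
  (H): H holds.
  (!D || G || H): H holds.
  (!G || !H): !G holds.
  (D || !H): D holds.
All clauses satisfied.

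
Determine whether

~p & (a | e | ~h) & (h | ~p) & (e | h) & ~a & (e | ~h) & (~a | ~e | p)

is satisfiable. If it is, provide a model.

a = False, h = True, p = False, e = True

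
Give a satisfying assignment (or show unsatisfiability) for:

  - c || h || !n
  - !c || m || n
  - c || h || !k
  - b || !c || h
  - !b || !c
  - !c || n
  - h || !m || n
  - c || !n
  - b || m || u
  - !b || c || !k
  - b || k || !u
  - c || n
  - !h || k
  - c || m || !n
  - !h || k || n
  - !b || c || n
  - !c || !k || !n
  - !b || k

Case n = True:
  (c || !n) forces c = True.
  (!b || !c) forces b = False.
  (b || !c || h) forces h = True.
  (!h || k) forces k = True.
  Clause (!c || !k || !n) is falsified — contradiction.
Case n = False:
  (!c || n) forces c = False.
  Clause (c || n) is falsified — contradiction.
Both cases fail, so the formula is unsatisfiable.

Unsatisfiable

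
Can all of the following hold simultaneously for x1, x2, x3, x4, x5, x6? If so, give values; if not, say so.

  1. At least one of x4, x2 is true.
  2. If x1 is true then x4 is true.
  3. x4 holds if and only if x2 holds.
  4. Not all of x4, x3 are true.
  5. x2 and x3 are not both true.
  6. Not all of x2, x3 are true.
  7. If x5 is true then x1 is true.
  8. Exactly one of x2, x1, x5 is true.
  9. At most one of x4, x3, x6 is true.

x1 = False, x2 = True, x3 = False, x4 = True, x5 = False, x6 = False

  (1) {x4, x2}: 2 true — at least one ✓
  (2) x1=F ⇒ x4: vacuous ✓
  (3) x4=T, x2=T — same ✓
  (4) {x4, x3}: 1/2 true — not all ✓
  (5) x2=T, x3=F — not both ✓
  (6) {x2, x3}: 1/2 true — not all ✓
  (7) x5=F ⇒ x1: vacuous ✓
  (8) {x2, x1, x5}: 1 true — exactly one ✓
  (9) {x4, x3, x6}: 1 true — at most one ✓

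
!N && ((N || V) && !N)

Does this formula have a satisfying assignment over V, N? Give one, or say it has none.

V=T, N=F

  !N = True
  (N || V) && !N = True
    N || V = True
    !N = True
Both conjuncts True, so the formula holds.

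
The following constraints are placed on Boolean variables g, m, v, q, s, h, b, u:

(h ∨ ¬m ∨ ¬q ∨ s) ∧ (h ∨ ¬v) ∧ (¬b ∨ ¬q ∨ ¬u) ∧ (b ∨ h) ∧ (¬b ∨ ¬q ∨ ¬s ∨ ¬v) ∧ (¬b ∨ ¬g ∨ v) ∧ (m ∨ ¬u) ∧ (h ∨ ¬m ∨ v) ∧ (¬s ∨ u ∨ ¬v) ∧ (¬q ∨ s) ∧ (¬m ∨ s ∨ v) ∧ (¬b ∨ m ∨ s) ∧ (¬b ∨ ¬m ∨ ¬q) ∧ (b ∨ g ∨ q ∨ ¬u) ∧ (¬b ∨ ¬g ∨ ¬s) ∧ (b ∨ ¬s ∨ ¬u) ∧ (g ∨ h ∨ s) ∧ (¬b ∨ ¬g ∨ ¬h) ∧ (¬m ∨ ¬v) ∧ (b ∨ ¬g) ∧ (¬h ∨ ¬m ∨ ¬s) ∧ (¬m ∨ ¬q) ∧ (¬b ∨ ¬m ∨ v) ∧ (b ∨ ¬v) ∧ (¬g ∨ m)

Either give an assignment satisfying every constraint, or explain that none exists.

Set g = False.
Set m = False.
  then (m ∨ ¬u) forces u = False.
Set v = False.
Set q = False.
Set s = True.
Set h = False.
  then (b ∨ h) forces b = True.
All clauses satisfied.

g = False; m = False; v = False; q = False; s = True; h = False; b = True; u = False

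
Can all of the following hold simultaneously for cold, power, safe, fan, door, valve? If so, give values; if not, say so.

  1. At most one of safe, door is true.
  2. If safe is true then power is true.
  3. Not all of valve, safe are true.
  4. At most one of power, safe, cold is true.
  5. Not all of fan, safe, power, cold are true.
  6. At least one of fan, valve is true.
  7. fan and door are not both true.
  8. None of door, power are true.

cold = True, power = False, safe = False, fan = True, door = False, valve = False

  (1) {safe, door}: 0 true — at most one ✓
  (2) safe=F ⇒ power: vacuous ✓
  (3) {valve, safe}: 0/2 true — not all ✓
  (4) {power, safe, cold}: 1 true — at most one ✓
  (5) {fan, safe, power, cold}: 2/4 true — not all ✓
  (6) {fan, valve}: 1 true — at least one ✓
  (7) fan=T, door=F — not both ✓
  (8) {door, power}: 0 true — none ✓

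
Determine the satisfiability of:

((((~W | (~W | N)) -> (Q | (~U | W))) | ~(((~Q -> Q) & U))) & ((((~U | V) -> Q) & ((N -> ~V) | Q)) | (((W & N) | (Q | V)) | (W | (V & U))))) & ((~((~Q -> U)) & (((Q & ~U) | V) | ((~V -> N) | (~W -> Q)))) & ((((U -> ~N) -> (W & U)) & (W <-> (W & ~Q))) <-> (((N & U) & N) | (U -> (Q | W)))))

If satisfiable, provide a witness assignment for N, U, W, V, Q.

Case U = True: the conjunct ~((~Q -> U)) becomes ~((~Q -> True)) = False.
Case U = False: the conjunct (((U -> ~N) -> (W & U)) & (W <-> (W & ~Q))) <-> (((N & U) & N) | (U -> (Q | W))) becomes (False & (W <-> (W & ~Q))) <-> (False | True) = False.
Both cases fail — unsatisfiable.

UNSATISFIABLE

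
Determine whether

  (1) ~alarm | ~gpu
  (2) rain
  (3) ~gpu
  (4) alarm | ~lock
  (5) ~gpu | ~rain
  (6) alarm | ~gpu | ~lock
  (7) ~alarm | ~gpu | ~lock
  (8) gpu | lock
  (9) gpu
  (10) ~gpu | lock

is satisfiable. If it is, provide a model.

No satisfying assignment exists.

Case gpu = True:
  Clause (~gpu) is falsified — contradiction.
Case gpu = False:
  Clause (gpu) is falsified — contradiction.
Both cases fail, so the formula is unsatisfiable.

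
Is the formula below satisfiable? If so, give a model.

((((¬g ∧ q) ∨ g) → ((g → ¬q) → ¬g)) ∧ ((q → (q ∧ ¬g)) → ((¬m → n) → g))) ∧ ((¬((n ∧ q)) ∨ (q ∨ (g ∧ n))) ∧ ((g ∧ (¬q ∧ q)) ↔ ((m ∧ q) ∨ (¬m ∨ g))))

The formula is unsatisfiable.

Case g = True: the formula simplifies to q ∧ ((¬((n ∧ q)) ∨ (q ∨ n)) ∧ (¬q ∧ q)).
  q = True: the conjunct ¬q is False.
  q = False: the conjunct q is False.
Case g = False: the formula simplifies to ((q → q) → ¬((¬m → n))) ∧ ((¬((n ∧ q)) ∨ q) ∧ ¬(((m ∧ q) ∨ ¬m))).
  m = True: simplifies to ¬((q → q)) ∧ ((¬((n ∧ q)) ∨ q) ∧ ¬q).
    q = True: the conjunct ¬((q → q)) becomes ¬((True → True)) = False.
    q = False: the conjunct ¬((q → q)) becomes ¬((False → False)) = False.
  m = False: the conjunct ¬(((m ∧ q) ∨ ¬m)) becomes ¬((False ∨ True)) = False.
Both cases fail — unsatisfiable.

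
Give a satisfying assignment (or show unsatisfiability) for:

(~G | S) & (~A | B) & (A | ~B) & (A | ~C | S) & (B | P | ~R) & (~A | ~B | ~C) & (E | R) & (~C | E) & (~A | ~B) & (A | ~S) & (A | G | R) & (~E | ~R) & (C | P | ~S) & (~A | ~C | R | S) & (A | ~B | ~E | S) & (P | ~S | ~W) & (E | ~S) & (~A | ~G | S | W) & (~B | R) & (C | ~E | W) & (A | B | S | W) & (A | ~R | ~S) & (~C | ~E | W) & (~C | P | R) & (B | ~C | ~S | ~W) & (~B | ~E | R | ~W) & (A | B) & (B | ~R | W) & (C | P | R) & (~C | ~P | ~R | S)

Case A = True:
  (~A | B) forces B = True.
  Clause (~A | ~B) is falsified — contradiction.
Case A = False:
  (A | ~B) forces B = False.
  Clause (A | B) is falsified — contradiction.
Both cases fail, so the formula is unsatisfiable.

UNSATISFIABLE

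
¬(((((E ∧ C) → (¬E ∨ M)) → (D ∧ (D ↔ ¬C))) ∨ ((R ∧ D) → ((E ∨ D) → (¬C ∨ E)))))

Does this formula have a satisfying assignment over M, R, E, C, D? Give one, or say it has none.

M = True; R = True; E = False; C = True; D = True

  ¬(((((E ∧ C) → (¬E ∨ M)) → (D ∧ (D ↔ ¬C))) ∨ ((R ∧ D) → ((E ∨ D) → (¬C ∨ E))))) = True
    (((E ∧ C) → (¬E ∨ M)) → (D ∧ (D ↔ ¬C))) ∨ ((R ∧ D) → ((E ∨ D) → (¬C ∨ E))) = False
      ((E ∧ C) → (¬E ∨ M)) → (D ∧ (D ↔ ¬C)) = False
        (E ∧ C) → (¬E ∨ M) = True
          E ∧ C = False
          ¬E ∨ M = True
            ¬E = True
        D ∧ (D ↔ ¬C) = False
          D ↔ ¬C = False
            ¬C = False
      (R ∧ D) → ((E ∨ D) → (¬C ∨ E)) = False
        R ∧ D = True
        (E ∨ D) → (¬C ∨ E) = False
          E ∨ D = True
          ¬C ∨ E = False
            ¬C = False
The formula evaluates to True.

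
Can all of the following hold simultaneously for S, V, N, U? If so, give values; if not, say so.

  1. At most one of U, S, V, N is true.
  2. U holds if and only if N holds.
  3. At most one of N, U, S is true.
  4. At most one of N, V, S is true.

S: True, V: False, N: False, U: False

  (1) {U, S, V, N}: 1 true — at most one ✓
  (2) U=F, N=F — same ✓
  (3) {N, U, S}: 1 true — at most one ✓
  (4) {N, V, S}: 1 true — at most one ✓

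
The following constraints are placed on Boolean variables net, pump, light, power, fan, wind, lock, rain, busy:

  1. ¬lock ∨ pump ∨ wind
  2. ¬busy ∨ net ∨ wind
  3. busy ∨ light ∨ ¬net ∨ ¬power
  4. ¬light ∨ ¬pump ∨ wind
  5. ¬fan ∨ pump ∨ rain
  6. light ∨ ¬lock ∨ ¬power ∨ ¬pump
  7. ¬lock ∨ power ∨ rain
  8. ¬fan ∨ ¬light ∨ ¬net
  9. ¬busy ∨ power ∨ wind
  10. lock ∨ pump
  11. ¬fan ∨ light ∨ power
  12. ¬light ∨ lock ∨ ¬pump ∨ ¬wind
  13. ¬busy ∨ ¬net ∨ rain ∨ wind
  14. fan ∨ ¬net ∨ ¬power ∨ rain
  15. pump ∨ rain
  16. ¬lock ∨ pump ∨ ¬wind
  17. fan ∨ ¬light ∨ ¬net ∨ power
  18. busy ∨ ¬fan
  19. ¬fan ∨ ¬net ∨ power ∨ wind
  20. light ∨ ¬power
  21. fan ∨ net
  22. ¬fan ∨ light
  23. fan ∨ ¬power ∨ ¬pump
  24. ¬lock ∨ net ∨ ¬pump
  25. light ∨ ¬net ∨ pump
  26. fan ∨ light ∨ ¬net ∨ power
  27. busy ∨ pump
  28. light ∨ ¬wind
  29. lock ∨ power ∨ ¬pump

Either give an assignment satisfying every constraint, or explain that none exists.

UNSATISFIABLE

Case light = True:
  If pump = True:
    (¬light ∨ ¬pump ∨ wind) forces wind = True.
    (¬light ∨ lock ∨ ¬pump ∨ ¬wind) forces lock = True.
    (¬lock ∨ net ∨ ¬pump) forces net = True.
    (¬fan ∨ ¬light ∨ ¬net) forces fan = False.
    (fan ∨ ¬light ∨ ¬net ∨ power) forces power = True.
    clause (fan ∨ ¬power ∨ ¬pump) is falsified.
  If pump = False:
    (lock ∨ pump) forces lock = True.
    (¬lock ∨ pump ∨ wind) forces wind = True.
    clause (¬lock ∨ pump ∨ ¬wind) is falsified.
  Every sub-case reaches a contradiction.
Case light = False:
  (light ∨ ¬power) forces power = False.
  (¬fan ∨ light ∨ power) forces fan = False.
  (fan ∨ net) forces net = True.
  Clause (fan ∨ light ∨ ¬net ∨ power) is falsified — contradiction.
Both cases fail, so the formula is unsatisfiable.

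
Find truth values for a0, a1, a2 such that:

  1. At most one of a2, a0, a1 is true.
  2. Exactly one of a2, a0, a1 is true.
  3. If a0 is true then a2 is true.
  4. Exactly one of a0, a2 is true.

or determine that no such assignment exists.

a0 = False, a1 = False, a2 = True

  (1) {a2, a0, a1}: 1 true — at most one ✓
  (2) {a2, a0, a1}: 1 true — exactly one ✓
  (3) a0=F ⇒ a2: vacuous ✓
  (4) {a0, a2}: 1 true — exactly one ✓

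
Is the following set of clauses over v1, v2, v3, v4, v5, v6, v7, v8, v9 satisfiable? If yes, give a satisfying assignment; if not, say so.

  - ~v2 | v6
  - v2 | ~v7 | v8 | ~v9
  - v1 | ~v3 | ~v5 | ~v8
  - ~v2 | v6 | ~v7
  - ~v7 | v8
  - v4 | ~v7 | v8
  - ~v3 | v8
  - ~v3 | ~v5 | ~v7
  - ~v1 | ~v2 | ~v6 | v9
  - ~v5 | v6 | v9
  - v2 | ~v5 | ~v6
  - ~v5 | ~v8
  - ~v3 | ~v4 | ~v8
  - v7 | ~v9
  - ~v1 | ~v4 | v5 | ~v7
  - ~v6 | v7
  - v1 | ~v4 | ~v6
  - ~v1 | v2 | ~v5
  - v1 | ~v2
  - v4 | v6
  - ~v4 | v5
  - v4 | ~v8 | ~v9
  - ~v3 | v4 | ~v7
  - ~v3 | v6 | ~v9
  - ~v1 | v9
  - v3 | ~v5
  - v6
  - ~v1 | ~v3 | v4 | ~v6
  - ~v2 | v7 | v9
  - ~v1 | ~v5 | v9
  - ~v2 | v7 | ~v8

v1=F, v2=F, v3=F, v4=F, v5=F, v6=T, v7=T, v8=T, v9=F

Unit clause (v6) forces v6 = True.
In (~v6 | v7) only v7 is left, so v7 = True.
In (~v7 | v8) only v8 is left, so v8 = True.
In (~v5 | ~v8) only ~v5 is left, so v5 = False.
In (~v4 | v5) only ~v4 is left, so v4 = False.
In (v4 | ~v8 | ~v9) only ~v9 is left, so v9 = False.
In (~v3 | v4 | ~v7) only ~v3 is left, so v3 = False.
In (~v1 | v9) only ~v1 is left, so v1 = False.
In (v1 | ~v2) only ~v2 is left, so v2 = False.
All clauses satisfied.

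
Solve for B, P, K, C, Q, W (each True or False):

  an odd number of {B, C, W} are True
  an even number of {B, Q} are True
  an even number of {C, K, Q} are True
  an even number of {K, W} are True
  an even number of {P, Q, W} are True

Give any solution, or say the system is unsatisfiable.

Adding constraints 1, 2, 3, 4 mod 2: every variable appears an even number of times on the left, so the left side is 0.
But the right sides sum to 1 (mod 2). 0 ≠ 1 — the system is inconsistent.

UNSATISFIABLE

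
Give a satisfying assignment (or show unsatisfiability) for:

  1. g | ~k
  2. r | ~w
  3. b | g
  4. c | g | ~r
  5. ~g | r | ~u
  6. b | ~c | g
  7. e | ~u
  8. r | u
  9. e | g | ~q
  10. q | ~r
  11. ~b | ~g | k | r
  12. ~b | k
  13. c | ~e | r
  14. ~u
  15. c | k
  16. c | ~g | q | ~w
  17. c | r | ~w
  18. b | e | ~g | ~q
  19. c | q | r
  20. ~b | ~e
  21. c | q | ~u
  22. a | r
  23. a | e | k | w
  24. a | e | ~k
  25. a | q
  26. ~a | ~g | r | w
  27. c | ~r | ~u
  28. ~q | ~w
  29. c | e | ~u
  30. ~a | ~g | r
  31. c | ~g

u=F; r=T; e=T; g=T; b=F; w=F; a=F; k=F; q=T; c=T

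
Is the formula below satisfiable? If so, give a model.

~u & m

u=F; m=T

  ~u = True
Both conjuncts True, so the formula holds.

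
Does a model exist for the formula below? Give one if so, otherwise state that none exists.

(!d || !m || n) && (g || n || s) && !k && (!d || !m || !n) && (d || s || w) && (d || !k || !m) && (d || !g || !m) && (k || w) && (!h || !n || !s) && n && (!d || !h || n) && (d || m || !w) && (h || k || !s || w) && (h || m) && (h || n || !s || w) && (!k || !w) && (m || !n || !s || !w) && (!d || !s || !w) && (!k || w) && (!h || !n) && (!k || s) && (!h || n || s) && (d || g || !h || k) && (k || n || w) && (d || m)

Unit clause (!k) forces k = False.
In (k || w) only w is left, so w = True.
Unit clause (n) forces n = True.
In (!h || !n) only !h is left, so h = False.
In (h || m) only m is left, so m = True.
In (!d || !m || !n) only !d is left, so d = False.
In (d || !g || !m) only !g is left, so g = False.
Set s = False.
All clauses satisfied.

h = False, s = False, n = True, d = False, g = False, m = True, w = True, k = False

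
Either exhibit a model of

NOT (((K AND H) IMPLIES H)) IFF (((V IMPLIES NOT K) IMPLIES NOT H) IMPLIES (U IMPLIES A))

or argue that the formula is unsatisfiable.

A = False, K = True, V = True, U = True, H = True

  NOT (((K AND H) IMPLIES H)) IFF (((V IMPLIES NOT K) IMPLIES NOT H) IMPLIES (U IMPLIES A)) = True
    NOT (((K AND H) IMPLIES H)) = False
      (K AND H) IMPLIES H = True
        K AND H = True
    ((V IMPLIES NOT K) IMPLIES NOT H) IMPLIES (U IMPLIES A) = False
      (V IMPLIES NOT K) IMPLIES NOT H = True
        V IMPLIES NOT K = False
          NOT K = False
        NOT H = False
      U IMPLIES A = False
The formula evaluates to True.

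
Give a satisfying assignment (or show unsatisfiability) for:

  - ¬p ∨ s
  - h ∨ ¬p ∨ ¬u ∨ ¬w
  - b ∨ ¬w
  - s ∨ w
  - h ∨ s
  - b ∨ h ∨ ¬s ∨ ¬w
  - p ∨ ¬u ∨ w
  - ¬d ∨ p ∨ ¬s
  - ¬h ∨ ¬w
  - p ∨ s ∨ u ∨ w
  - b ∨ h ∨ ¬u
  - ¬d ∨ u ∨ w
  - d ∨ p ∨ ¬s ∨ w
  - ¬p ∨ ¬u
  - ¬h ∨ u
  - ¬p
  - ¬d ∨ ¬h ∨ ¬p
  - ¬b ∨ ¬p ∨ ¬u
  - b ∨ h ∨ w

Unit clause (¬p) forces p = False.
Set u = True.
  then (p ∨ ¬u ∨ w) forces w = True.
  then (¬h ∨ ¬w) forces h = False.
  then (b ∨ h ∨ ¬u) forces b = True.
  then (h ∨ s) forces s = True.
  then (¬d ∨ p ∨ ¬s) forces d = False.
All clauses satisfied.

p = False, u = True, d = False, b = True, w = True, h = False, s = True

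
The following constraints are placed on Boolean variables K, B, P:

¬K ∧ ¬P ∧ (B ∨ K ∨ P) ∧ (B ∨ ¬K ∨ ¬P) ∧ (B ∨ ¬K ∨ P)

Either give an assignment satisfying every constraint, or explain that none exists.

Unit clause (¬K) forces K = False.
Unit clause (¬P) forces P = False.
In (B ∨ K ∨ P) only B is left, so B = True.
Check each clause:
  (¬K): ¬K holds.
  (¬P): ¬P holds.
  (B ∨ K ∨ P): B holds.
  (B ∨ ¬K ∨ ¬P): B holds.
  (B ∨ ¬K ∨ P): B holds.
All clauses satisfied.

K = False, B = True, P = False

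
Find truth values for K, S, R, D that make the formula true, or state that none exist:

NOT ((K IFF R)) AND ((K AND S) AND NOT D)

K: True; S: True; R: False; D: False

  NOT ((K IFF R)) = True
    K IFF R = False
  (K AND S) AND NOT D = True
    K AND S = True
    NOT D = True
Both conjuncts True, so the formula holds.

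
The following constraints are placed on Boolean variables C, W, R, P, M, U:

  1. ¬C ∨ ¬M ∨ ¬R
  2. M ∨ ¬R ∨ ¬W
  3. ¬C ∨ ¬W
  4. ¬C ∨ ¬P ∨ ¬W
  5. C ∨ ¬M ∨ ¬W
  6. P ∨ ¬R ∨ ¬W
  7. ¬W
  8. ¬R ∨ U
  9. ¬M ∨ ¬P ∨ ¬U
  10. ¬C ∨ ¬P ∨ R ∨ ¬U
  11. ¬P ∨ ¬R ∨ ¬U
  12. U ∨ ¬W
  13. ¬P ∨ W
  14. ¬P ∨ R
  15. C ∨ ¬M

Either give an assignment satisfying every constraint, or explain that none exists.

Unit clause (¬W) forces W = False.
In (¬P ∨ W) only ¬P is left, so P = False.
Set C = False.
  then (C ∨ ¬M) forces M = False.
Set R = False.
Set U = False.
All clauses satisfied.

C=F, W=F, R=F, P=F, M=F, U=F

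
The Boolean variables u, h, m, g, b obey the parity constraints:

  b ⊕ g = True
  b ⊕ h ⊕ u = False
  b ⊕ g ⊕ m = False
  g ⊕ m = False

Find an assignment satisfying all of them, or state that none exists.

u=F, h=F, m=T, g=T, b=F

b ⊕ g = F ⊕ T = True ✓
b ⊕ h ⊕ u = F ⊕ F ⊕ F = False ✓
b ⊕ g ⊕ m = F ⊕ T ⊕ T = False ✓
g ⊕ m = T ⊕ T = False ✓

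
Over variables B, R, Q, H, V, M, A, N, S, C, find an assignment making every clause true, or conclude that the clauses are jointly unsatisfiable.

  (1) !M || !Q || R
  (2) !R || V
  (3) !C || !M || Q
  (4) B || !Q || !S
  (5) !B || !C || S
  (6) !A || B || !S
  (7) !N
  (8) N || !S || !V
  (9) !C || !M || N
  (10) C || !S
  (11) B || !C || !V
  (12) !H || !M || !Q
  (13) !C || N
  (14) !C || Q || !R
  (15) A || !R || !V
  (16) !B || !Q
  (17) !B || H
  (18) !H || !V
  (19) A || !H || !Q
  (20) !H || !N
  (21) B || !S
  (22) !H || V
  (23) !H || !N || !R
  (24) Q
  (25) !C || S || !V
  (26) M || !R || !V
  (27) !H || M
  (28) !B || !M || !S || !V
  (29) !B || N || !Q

B = False, R = True, Q = True, H = False, V = True, M = True, A = True, N = False, S = False, C = False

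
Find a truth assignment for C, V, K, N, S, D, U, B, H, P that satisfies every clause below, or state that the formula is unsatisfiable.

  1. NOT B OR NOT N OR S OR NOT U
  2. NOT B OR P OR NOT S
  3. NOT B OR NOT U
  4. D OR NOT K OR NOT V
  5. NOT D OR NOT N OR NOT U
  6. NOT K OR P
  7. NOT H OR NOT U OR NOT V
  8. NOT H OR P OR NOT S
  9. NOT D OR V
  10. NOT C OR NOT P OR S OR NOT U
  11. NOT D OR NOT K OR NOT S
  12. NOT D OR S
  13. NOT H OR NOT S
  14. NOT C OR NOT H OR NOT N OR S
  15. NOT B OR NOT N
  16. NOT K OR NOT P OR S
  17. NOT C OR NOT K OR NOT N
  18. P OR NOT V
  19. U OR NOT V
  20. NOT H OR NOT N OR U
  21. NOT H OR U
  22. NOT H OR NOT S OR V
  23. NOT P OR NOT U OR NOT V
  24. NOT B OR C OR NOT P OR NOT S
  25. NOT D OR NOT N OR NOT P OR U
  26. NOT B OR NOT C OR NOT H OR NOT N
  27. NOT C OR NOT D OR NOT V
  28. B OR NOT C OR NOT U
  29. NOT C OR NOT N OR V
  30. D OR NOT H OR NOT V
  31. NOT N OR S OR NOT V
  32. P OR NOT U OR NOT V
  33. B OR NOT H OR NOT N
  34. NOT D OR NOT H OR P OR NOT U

C = False, V = False, K = False, N = False, S = True, D = False, U = True, B = False, H = False, P = True

Set C = False.
Try V = True:
  (P OR NOT V) forces P = True.
  (U OR NOT V) forces U = True.
  clause (NOT P OR NOT U OR NOT V) is falsified — backtrack.
So V = False.
  then (NOT D OR V) forces D = False.
Set K = False.
Set N = False.
Set S = True.
  then (NOT H OR NOT S) forces H = False.
Set U = True.
  then (NOT B OR NOT U) forces B = False.
Set P = True.
All clauses satisfied.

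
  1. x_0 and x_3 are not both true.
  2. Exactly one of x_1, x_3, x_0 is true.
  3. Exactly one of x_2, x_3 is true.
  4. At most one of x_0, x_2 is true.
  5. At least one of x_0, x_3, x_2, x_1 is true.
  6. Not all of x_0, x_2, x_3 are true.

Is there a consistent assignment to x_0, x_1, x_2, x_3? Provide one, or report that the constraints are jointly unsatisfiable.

x_0: False, x_1: True, x_2: True, x_3: False

  (1) x_0=F, x_3=F — not both ✓
  (2) {x_1, x_3, x_0}: 1 true — exactly one ✓
  (3) {x_2, x_3}: 1 true — exactly one ✓
  (4) {x_0, x_2}: 1 true — at most one ✓
  (5) {x_0, x_3, x_2, x_1}: 2 true — at least one ✓
  (6) {x_0, x_2, x_3}: 1/3 true — not all ✓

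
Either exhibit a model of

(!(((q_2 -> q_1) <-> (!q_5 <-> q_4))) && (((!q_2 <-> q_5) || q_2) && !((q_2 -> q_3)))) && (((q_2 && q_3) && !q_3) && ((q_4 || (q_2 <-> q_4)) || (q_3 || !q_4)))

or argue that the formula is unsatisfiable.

UNSATISFIABLE

Case q_3 = True: the conjunct !((q_2 -> q_3)) becomes !((q_2 -> True)) = False.
Case q_3 = False: the conjunct q_3 is False.
Both cases fail — unsatisfiable.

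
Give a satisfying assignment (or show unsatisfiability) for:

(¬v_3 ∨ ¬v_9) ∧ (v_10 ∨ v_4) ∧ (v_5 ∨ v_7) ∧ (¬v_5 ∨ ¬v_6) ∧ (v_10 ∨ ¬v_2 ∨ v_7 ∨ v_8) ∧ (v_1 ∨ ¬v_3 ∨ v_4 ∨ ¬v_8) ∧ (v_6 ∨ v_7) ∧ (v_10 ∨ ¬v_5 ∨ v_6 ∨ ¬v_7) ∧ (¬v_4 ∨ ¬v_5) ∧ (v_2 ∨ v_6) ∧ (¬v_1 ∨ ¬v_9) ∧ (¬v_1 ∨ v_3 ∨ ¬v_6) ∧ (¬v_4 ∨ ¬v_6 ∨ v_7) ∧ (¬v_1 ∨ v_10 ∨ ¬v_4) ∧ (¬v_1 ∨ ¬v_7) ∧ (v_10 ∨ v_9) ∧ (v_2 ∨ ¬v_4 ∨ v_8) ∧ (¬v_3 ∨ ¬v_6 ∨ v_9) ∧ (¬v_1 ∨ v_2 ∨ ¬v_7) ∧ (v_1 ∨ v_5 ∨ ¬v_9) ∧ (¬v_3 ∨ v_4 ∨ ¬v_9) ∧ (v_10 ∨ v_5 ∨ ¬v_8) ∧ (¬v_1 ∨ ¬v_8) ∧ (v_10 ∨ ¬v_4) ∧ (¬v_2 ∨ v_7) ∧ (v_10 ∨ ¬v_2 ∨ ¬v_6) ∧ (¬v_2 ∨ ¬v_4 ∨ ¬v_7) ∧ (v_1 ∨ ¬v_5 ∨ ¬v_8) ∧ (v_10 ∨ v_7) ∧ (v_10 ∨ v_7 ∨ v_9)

v_1 = False; v_2 = False; v_3 = False; v_4 = False; v_5 = False; v_6 = True; v_7 = True; v_8 = True; v_9 = False; v_10 = True

Set v_1 = False.
Set v_2 = False.
  then (v_2 ∨ v_6) forces v_6 = True.
  then (¬v_5 ∨ ¬v_6) forces v_5 = False.
  then (v_1 ∨ v_5 ∨ ¬v_9) forces v_9 = False.
  then (v_5 ∨ v_7) forces v_7 = True.
  then (v_10 ∨ v_9) forces v_10 = True.
  then (¬v_3 ∨ ¬v_6 ∨ v_9) forces v_3 = False.
Set v_4 = False.
Set v_8 = True.
All clauses satisfied.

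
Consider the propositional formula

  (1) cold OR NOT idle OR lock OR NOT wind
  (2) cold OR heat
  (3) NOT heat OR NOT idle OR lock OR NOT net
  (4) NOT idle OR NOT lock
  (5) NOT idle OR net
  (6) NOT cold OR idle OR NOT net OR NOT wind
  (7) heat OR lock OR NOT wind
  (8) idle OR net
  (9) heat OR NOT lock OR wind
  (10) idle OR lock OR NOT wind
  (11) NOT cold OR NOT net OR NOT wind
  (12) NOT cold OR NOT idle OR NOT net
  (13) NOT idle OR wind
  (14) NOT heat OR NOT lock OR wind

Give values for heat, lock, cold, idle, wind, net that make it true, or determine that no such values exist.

Set heat = True.
Set lock = True.
  then (NOT idle OR NOT lock) forces idle = False.
  then (idle OR net) forces net = True.
  then (NOT heat OR NOT lock OR wind) forces wind = True.
  then (NOT cold OR idle OR NOT net OR NOT wind) forces cold = False.
All clauses satisfied.

heat = True, lock = True, cold = False, idle = False, wind = True, net = True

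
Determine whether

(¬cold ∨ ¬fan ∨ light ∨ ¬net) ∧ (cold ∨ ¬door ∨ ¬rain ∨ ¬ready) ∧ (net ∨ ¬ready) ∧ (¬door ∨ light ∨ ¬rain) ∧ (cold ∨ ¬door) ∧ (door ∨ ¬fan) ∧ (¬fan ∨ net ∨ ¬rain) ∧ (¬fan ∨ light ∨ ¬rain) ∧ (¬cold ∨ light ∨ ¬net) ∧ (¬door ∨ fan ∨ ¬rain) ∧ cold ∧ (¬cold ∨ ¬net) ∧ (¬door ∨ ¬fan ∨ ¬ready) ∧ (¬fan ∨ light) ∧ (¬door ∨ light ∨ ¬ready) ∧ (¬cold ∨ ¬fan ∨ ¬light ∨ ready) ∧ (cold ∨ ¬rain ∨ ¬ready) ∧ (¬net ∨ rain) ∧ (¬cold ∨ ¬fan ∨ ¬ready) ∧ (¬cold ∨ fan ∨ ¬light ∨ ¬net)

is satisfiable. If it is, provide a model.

door = True, net = False, fan = False, light = False, rain = False, ready = False, cold = True

Unit clause (cold) forces cold = True.
In (¬cold ∨ ¬net) only ¬net is left, so net = False.
In (net ∨ ¬ready) only ¬ready is left, so ready = False.
Set door = True.
Set fan = False.
  then (¬door ∨ fan ∨ ¬rain) forces rain = False.
Set light = False.
All clauses satisfied.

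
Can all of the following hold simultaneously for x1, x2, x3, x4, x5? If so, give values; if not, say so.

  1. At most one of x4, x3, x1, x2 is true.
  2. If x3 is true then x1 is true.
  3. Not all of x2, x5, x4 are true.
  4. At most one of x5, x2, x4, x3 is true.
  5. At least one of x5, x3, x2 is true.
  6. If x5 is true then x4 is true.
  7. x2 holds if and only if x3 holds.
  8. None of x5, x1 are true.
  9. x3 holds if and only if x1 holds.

Unsatisfiable — no assignment works.

Case x5 = True:
  Constraint (8) is violated (x5=T) — contradiction.
Case x5 = False:
  (8) forces x1 = False.
  (2) with x1=F forces x3 = False.
  (5) with x5=F, x3=F forces x2 = True.
  Constraint (7) is violated (x2=T, x3=F) — contradiction.
Both cases fail — unsatisfiable.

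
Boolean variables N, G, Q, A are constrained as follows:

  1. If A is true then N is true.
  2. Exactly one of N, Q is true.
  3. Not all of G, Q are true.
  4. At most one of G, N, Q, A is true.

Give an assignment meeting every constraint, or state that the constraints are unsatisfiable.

N: True, G: False, Q: False, A: False

  (1) A=F ⇒ N: vacuous ✓
  (2) {N, Q}: 1 true — exactly one ✓
  (3) {G, Q}: 0/2 true — not all ✓
  (4) {G, N, Q, A}: 1 true — at most one ✓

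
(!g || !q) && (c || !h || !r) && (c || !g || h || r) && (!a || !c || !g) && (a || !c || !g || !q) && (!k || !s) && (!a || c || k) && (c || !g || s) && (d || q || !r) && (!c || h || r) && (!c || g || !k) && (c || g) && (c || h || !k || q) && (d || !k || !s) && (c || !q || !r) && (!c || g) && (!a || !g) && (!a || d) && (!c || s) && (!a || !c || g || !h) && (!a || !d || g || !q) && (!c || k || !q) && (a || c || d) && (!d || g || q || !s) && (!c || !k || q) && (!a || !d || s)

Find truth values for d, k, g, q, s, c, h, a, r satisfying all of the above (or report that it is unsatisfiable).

d = True, k = False, g = True, q = False, s = True, c = False, h = False, a = False, r = True

Set d = True.
Try k = True:
  (!k || !s) forces s = False.
  (!c || s) forces c = False.
  (c || !g || s) forces g = False.
  clause (c || g) is falsified — backtrack.
So k = False.
Set g = True.
  then (!g || !q) forces q = False.
  then (!a || !g) forces a = False.
Set s = True.
Set c = False.
Set h = False.
  then (c || !g || h || r) forces r = True.
All clauses satisfied.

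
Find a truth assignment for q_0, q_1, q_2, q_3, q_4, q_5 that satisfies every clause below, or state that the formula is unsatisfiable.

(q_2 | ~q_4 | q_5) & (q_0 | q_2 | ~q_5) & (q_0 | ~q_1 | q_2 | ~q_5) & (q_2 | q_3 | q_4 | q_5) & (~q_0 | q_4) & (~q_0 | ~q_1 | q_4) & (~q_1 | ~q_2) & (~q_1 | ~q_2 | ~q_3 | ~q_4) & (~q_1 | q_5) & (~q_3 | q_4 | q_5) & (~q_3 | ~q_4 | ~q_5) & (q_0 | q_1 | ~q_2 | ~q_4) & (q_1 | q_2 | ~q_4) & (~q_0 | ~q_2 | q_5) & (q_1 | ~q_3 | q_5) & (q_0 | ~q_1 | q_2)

Set q_0 = False.
Try q_1 = True:
  (~q_1 | ~q_2) forces q_2 = False.
  clause (q_0 | ~q_1 | q_2) is falsified — backtrack.
So q_1 = False.
Set q_2 = True.
  then (q_0 | q_1 | ~q_2 | ~q_4) forces q_4 = False.
Set q_3 = False.
Set q_5 = False.
All clauses satisfied.

q_0 = False; q_1 = False; q_2 = True; q_3 = False; q_4 = False; q_5 = False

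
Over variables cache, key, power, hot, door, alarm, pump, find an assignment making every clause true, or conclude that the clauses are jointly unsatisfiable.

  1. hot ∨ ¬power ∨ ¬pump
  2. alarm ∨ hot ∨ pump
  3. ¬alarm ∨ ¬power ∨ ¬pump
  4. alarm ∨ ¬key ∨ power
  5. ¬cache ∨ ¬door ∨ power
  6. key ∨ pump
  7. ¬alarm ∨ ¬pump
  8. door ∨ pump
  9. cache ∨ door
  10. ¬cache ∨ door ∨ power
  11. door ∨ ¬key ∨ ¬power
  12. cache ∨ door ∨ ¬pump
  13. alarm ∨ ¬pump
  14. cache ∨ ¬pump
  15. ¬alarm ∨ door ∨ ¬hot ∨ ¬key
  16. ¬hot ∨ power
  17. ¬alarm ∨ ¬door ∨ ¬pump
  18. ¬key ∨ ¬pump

cache = False; key = True; power = False; hot = False; door = True; alarm = True; pump = False

Set cache = False.
  then (cache ∨ door) forces door = True.
  then (cache ∨ ¬pump) forces pump = False.
  then (key ∨ pump) forces key = True.
Set power = False.
  then (alarm ∨ ¬key ∨ power) forces alarm = True.
  then (¬hot ∨ power) forces hot = False.
All clauses satisfied.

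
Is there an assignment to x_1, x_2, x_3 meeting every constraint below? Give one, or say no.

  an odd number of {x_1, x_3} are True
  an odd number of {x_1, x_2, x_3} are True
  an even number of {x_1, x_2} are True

x_1=F; x_2=F; x_3=T

{x_1, x_3}: 1 true → odd ✓
{x_1, x_2, x_3}: 1 true → odd ✓
{x_1, x_2}: 0 true → even ✓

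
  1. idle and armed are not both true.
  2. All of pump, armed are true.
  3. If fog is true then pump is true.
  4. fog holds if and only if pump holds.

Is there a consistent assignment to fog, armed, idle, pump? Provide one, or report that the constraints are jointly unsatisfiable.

fog=T; armed=T; idle=F; pump=T

  (1) idle=F, armed=T — not both ✓
  (2) {pump, armed}: all 2 true ✓
  (3) fog=T ⇒ pump: T ✓
  (4) fog=T, pump=T — same ✓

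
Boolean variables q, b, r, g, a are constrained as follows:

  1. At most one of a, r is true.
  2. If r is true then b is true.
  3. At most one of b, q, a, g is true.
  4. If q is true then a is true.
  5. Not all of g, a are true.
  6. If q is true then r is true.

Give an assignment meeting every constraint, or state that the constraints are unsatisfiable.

q = False, b = False, r = False, g = True, a = False

  (1) {a, r}: 0 true — at most one ✓
  (2) r=F ⇒ b: vacuous ✓
  (3) {b, q, a, g}: 1 true — at most one ✓
  (4) q=F ⇒ a: vacuous ✓
  (5) {g, a}: 1/2 true — not all ✓
  (6) q=F ⇒ r: vacuous ✓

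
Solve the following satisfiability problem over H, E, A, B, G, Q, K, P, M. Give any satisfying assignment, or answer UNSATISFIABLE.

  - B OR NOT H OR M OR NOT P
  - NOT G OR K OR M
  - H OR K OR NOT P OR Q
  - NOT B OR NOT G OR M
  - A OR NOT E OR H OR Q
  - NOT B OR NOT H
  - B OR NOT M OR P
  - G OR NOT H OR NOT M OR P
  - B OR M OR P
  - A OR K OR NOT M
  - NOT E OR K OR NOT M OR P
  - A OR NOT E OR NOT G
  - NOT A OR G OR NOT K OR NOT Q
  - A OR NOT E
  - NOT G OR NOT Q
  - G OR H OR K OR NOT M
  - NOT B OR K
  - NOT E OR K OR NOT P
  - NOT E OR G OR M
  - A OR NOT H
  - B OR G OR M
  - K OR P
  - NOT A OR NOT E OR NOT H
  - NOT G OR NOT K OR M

Set H = False.
Set E = False.
Set A = True.
Set B = False.
Set G = True.
  then (NOT G OR NOT Q) forces Q = False.
Try K = False:
  (NOT G OR K OR M) forces M = True.
  (H OR K OR NOT P OR Q) forces P = False.
  clause (B OR NOT M OR P) is falsified — backtrack.
So K = True.
  then (NOT G OR NOT K OR M) forces M = True.
  then (B OR NOT M OR P) forces P = True.
All clauses satisfied.

H = False, E = False, A = True, B = False, G = True, Q = False, K = True, P = True, M = True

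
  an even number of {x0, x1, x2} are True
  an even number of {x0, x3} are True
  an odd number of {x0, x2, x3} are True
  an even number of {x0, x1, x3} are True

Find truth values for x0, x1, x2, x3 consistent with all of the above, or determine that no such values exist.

x0 = True; x1 = False; x2 = True; x3 = True

{x0, x1, x2}: 2 true → even ✓
{x0, x3}: 2 true → even ✓
{x0, x2, x3}: 3 true → odd ✓
{x0, x1, x3}: 2 true → even ✓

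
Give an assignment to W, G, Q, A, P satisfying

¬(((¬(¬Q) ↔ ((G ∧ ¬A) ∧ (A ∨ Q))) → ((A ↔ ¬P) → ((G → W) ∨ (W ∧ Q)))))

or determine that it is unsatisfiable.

W=F, G=T, Q=F, A=T, P=F

  ¬(((¬(¬Q) ↔ ((G ∧ ¬A) ∧ (A ∨ Q))) → ((A ↔ ¬P) → ((G → W) ∨ (W ∧ Q))))) = True
    (¬(¬Q) ↔ ((G ∧ ¬A) ∧ (A ∨ Q))) → ((A ↔ ¬P) → ((G → W) ∨ (W ∧ Q))) = False
      ¬(¬Q) ↔ ((G ∧ ¬A) ∧ (A ∨ Q)) = True
        ¬(¬Q) = False
          ¬Q = True
        (G ∧ ¬A) ∧ (A ∨ Q) = False
          G ∧ ¬A = False
            ¬A = False
          A ∨ Q = True
      (A ↔ ¬P) → ((G → W) ∨ (W ∧ Q)) = False
        A ↔ ¬P = True
          ¬P = True
        (G → W) ∨ (W ∧ Q) = False
          G → W = False
          W ∧ Q = False
The formula evaluates to True.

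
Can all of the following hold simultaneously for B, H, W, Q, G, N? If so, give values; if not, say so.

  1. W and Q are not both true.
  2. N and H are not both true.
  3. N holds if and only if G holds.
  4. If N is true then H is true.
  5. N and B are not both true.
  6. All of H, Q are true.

B: True, H: True, W: False, Q: True, G: False, N: False

  (1) W=F, Q=T — not both ✓
  (2) N=F, H=T — not both ✓
  (3) N=F, G=F — same ✓
  (4) N=F ⇒ H: vacuous ✓
  (5) N=F, B=T — not both ✓
  (6) {H, Q}: all 2 true ✓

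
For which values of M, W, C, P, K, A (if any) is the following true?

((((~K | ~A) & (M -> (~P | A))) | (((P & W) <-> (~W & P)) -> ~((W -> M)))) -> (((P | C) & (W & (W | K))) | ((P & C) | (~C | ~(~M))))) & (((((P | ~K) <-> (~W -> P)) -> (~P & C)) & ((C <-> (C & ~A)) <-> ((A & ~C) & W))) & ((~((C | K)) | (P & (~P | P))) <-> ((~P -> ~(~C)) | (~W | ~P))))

Case P = True: the conjunct ((P | ~K) <-> (~W -> P)) -> (~P & C) becomes (True <-> True) -> (False & C) = False.
Case P = False: the formula simplifies to (((~K | ~A) | ~((W -> M))) -> ((C & (W & (W | K))) | (~C | ~(~M)))) & ((((~K <-> W) -> C) & ((C <-> (C & ~A)) <-> ((A & ~C) & W))) & ~((C | K))).
  C = True: the conjunct ~((C | K)) becomes ~((True | K)) = False.
  C = False: simplifies to (~((~K <-> W)) & (A & W)) & ~K.
    K = True: the conjunct ~K is False.
    K = False: simplifies to ~W & (A & W).
      W = True: the conjunct ~W is False.
      W = False: the conjunct W is False.
Both cases fail — unsatisfiable.

UNSATISFIABLE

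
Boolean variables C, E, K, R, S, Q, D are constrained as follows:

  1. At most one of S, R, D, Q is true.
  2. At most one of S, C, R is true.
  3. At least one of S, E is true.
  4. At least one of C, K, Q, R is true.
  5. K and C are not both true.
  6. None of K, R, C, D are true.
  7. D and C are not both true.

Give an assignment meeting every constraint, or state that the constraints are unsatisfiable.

C = False, E = True, K = False, R = False, S = False, Q = True, D = False

  (1) {S, R, D, Q}: 1 true — at most one ✓
  (2) {S, C, R}: 0 true — at most one ✓
  (3) {S, E}: 1 true — at least one ✓
  (4) {C, K, Q, R}: 1 true — at least one ✓
  (5) K=F, C=F — not both ✓
  (6) {K, R, C, D}: 0 true — none ✓
  (7) D=F, C=F — not both ✓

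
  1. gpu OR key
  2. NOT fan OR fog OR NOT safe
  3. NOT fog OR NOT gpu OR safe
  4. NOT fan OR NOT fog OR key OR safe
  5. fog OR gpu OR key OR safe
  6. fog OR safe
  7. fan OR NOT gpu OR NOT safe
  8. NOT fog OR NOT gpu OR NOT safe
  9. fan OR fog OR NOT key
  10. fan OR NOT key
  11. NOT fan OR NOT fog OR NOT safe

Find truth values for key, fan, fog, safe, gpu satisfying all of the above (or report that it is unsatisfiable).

key=T, fan=T, fog=T, safe=F, gpu=F

Set key = True.
  then (fan OR NOT key) forces fan = True.
Try fog = False:
  (NOT fan OR fog OR NOT safe) forces safe = False.
  clause (fog OR safe) is falsified — backtrack.
So fog = True.
  then (NOT fan OR NOT fog OR NOT safe) forces safe = False.
  then (NOT fog OR NOT gpu OR safe) forces gpu = False.
All clauses satisfied.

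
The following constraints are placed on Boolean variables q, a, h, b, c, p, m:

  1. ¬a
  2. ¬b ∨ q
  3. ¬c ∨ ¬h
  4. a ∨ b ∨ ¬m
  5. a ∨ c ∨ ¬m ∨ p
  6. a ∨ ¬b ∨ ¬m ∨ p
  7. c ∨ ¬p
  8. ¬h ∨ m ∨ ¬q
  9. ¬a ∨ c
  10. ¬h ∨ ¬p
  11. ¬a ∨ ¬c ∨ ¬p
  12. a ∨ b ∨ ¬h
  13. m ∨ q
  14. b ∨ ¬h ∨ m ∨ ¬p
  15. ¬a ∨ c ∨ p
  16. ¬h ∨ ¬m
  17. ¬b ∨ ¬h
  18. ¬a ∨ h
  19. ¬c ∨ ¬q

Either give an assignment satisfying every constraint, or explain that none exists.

q = True, a = False, h = False, b = True, c = False, p = False, m = False

Unit clause (¬a) forces a = False.
Try q = False:
  (¬b ∨ q) forces b = False.
  (a ∨ b ∨ ¬m) forces m = False.
  clause (m ∨ q) is falsified — backtrack.
So q = True.
  then (¬c ∨ ¬q) forces c = False.
  then (c ∨ ¬p) forces p = False.
  then (a ∨ c ∨ ¬m ∨ p) forces m = False.
  then (¬h ∨ m ∨ ¬q) forces h = False.
Set b = True.
All clauses satisfied.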